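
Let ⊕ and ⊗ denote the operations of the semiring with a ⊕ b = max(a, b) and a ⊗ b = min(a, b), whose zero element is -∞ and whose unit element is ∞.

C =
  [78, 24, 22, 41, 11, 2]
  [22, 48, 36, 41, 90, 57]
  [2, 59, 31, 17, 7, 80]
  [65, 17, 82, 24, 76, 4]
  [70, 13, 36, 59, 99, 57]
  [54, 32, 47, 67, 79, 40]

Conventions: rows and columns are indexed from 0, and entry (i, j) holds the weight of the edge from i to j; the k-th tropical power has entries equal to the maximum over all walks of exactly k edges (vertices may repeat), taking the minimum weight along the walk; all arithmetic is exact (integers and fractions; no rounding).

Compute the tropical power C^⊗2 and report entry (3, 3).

C^⊗2:
  [78, 24, 41, 41, 41, 24]
  [70, 48, 47, 59, 90, 57]
  [54, 48, 47, 67, 79, 57]
  [70, 59, 36, 59, 76, 80]
  [70, 36, 59, 59, 99, 57]
  [70, 47, 67, 59, 79, 57]
Key observation: the optimum is the walk 3->4->3, with weight 76 min 59 = 59.
Optimal value attained by: walk 3->4->3.
Answer: (C^⊗2)[3][3] = 59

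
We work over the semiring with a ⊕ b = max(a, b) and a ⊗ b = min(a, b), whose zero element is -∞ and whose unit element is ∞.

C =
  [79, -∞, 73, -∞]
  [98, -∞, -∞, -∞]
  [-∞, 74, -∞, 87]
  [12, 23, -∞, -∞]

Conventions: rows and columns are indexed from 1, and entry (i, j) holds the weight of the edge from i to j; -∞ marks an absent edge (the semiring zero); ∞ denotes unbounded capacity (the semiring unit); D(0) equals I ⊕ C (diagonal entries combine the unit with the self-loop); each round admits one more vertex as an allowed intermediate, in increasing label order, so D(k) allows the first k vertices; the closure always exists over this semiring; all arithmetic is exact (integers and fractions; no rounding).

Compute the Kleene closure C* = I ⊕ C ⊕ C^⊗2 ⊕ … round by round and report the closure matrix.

D(0):
  [∞, -∞, 73, -∞]
  [98, ∞, -∞, -∞]
  [-∞, 74, ∞, 87]
  [12, 23, -∞, ∞]
D(1):
  [∞, -∞, 73, -∞]
  [98, ∞, 73, -∞]
  [-∞, 74, ∞, 87]
  [12, 23, 12, ∞]
D(2):
  [∞, -∞, 73, -∞]
  [98, ∞, 73, -∞]
  [74, 74, ∞, 87]
  [23, 23, 23, ∞]
D(3):
  [∞, 73, 73, 73]
  [98, ∞, 73, 73]
  [74, 74, ∞, 87]
  [23, 23, 23, ∞]
D(4):
  [∞, 73, 73, 73]
  [98, ∞, 73, 73]
  [74, 74, ∞, 87]
  [23, 23, 23, ∞]
Answer: C* = [[∞, 73, 73, 73], [98, ∞, 73, 73], [74, 74, ∞, 87], [23, 23, 23, ∞]]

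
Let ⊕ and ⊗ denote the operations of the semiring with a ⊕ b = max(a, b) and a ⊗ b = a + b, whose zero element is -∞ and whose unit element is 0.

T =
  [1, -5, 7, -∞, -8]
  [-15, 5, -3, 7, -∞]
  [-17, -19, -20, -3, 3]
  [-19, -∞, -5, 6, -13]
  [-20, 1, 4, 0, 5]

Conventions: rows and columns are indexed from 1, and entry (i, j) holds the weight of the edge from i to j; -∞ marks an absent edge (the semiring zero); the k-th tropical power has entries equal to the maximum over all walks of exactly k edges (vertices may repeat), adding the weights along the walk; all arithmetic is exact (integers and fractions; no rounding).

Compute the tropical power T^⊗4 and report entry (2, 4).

T^⊗2:
  [2, 0, 8, 4, 10]
  [-10, 10, 2, 13, 0]
  [-16, 4, 7, 3, 8]
  [-13, -12, 1, 12, -2]
  [-13, 6, 9, 8, 10]
T^⊗3:
  [3, 11, 14, 10, 15]
  [-5, 15, 8, 19, 5]
  [-10, 9, 12, 11, 13]
  [-7, -1, 7, 18, 4]
  [-8, 11, 14, 14, 15]
T^⊗4:
  [4, 16, 19, 18, 20]
  [0, 20, 14, 25, 11]
  [-5, 14, 17, 17, 18]
  [-1, 5, 13, 24, 10]
  [-3, 16, 19, 20, 20]
Key observation: the optimum is the walk 2->4->4->4->4, with weight 7 + 6 + 6 + 6 = 25.
Optimal value attained by: walk 2->4->4->4->4.
Answer: (T^⊗4)[2][4] = 25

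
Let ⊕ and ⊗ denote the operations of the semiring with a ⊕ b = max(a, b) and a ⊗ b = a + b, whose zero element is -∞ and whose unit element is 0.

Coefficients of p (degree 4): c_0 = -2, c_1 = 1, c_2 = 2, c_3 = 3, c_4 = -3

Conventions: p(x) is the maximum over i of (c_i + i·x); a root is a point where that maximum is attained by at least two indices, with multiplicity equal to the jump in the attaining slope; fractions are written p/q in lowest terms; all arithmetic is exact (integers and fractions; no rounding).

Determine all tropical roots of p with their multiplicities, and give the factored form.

hull edge (i=0, c=-2) to (i=1, c=1): slope 3, span 1
hull edge (i=1, c=1) to (i=3, c=3): slope 1, span 2
hull edge (i=3, c=3) to (i=4, c=-3): slope -6, span 1
Factored form: p(x) = -3 ⊗ (x ⊕ (-3)) ⊗ (x ⊕ (-1)) ⊗ (x ⊕ (-1)) ⊗ (x ⊕ 6)
Answer: roots = -3 (mult 1), -1 (mult 2), 6 (mult 1)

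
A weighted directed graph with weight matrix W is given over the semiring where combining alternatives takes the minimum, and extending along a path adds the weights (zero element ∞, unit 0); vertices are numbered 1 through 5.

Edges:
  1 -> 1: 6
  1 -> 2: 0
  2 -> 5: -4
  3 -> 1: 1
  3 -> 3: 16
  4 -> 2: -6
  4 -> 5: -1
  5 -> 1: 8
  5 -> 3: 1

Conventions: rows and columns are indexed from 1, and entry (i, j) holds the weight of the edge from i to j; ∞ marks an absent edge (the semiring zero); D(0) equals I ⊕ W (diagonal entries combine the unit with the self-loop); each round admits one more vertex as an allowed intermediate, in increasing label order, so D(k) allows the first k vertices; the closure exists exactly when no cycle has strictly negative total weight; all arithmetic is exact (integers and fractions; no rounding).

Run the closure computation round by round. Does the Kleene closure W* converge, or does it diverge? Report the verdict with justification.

D(0):
  [0, 0, ∞, ∞, ∞]
  [∞, 0, ∞, ∞, -4]
  [1, ∞, 0, ∞, ∞]
  [∞, -6, ∞, 0, -1]
  [8, ∞, 1, ∞, 0]
D(1):
  [0, 0, ∞, ∞, ∞]
  [∞, 0, ∞, ∞, -4]
  [1, 1, 0, ∞, ∞]
  [∞, -6, ∞, 0, -1]
  [8, 8, 1, ∞, 0]
D(2):
  [0, 0, ∞, ∞, -4]
  [∞, 0, ∞, ∞, -4]
  [1, 1, 0, ∞, -3]
  [∞, -6, ∞, 0, -10]
  [8, 8, 1, ∞, 0]
Detection: at round 3, diagonal entry (5, 5) turns strictly negative.
Key observation: the cycle 5->3->1->2->5 has total weight 1 + 1 + 0 + (-4), which is strictly negative.
Answer: DIVERGES — negative cycle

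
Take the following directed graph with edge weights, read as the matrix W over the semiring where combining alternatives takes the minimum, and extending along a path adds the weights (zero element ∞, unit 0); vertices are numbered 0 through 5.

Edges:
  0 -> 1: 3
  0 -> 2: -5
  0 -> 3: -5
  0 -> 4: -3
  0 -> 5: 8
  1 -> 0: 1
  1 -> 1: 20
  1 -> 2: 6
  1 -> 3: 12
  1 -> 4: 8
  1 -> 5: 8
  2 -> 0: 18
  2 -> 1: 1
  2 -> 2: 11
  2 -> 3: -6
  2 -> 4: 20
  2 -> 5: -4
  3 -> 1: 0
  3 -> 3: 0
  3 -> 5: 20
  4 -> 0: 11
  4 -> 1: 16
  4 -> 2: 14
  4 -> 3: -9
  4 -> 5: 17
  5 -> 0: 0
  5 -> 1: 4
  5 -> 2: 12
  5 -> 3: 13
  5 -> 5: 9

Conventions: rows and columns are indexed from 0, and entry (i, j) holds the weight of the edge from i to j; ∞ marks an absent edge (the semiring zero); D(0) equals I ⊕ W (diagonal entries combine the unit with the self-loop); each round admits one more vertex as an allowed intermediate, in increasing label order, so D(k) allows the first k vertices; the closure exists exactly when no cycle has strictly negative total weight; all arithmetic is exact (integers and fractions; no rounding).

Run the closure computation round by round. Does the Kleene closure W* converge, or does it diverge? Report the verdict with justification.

D(0):
  [0, 3, -5, -5, -3, 8]
  [1, 0, 6, 12, 8, 8]
  [18, 1, 0, -6, 20, -4]
  [∞, 0, ∞, 0, ∞, 20]
  [11, 16, 14, -9, 0, 17]
  [0, 4, 12, 13, ∞, 0]
D(1):
  [0, 3, -5, -5, -3, 8]
  [1, 0, -4, -4, -2, 8]
  [18, 1, 0, -6, 15, -4]
  [∞, 0, ∞, 0, ∞, 20]
  [11, 14, 6, -9, 0, 17]
  [0, 3, -5, -5, -3, 0]
Detection: at round 2, diagonal entry (2, 2) turns strictly negative.
Key observation: the cycle 2->1->0->2 has total weight 1 + 1 + (-5), which is strictly negative.
Answer: DIVERGES — negative cycle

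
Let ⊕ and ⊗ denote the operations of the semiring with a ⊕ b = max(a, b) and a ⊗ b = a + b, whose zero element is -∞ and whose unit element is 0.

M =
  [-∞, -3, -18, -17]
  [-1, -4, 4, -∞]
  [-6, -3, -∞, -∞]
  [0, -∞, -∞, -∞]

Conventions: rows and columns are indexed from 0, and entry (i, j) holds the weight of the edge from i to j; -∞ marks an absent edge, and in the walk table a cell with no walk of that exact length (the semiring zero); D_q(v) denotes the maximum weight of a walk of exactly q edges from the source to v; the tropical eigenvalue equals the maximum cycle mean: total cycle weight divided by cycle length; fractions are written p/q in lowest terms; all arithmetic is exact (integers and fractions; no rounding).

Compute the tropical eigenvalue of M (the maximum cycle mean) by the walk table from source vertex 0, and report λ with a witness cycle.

q=0: [0, -∞, -∞, -∞]
q=1: [-∞, -3, -18, -17]
q=2: [-4, -7, 1, -∞]
q=3: [-5, -2, -3, -21]
q=4: [-3, -6, 2, -22]
Optimal cycle mean attained by: cycle 1->2->1, total 4 + (-3), length 2.
Answer: λ = 1/2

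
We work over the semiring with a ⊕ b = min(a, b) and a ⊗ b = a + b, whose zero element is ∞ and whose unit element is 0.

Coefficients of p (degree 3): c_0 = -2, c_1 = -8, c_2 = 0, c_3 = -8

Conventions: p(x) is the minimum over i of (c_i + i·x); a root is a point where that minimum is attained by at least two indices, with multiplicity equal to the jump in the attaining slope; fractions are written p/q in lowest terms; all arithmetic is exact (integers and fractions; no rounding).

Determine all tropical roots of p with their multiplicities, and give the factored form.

hull edge (i=0, c=-2) to (i=1, c=-8): slope -6, span 1
hull edge (i=1, c=-8) to (i=3, c=-8): slope 0, span 2
Factored form: p(x) = -8 ⊗ (x ⊕ 0) ⊗ (x ⊕ 0) ⊗ (x ⊕ 6)
Answer: roots = 0 (mult 2), 6 (mult 1)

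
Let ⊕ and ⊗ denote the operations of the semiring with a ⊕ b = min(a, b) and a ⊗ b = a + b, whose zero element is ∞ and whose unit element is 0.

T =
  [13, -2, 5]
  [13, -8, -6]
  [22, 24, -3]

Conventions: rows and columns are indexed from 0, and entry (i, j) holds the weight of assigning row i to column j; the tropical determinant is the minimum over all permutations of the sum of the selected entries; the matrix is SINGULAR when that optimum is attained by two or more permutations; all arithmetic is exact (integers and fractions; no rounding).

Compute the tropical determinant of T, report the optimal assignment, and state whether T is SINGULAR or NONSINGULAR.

σ = (0, 1, 2): 13 + (-8) + (-3) = 2
σ = (0, 2, 1): 13 + (-6) + 24 = 31
σ = (1, 0, 2): (-2) + 13 + (-3) = 8
σ = (1, 2, 0): (-2) + (-6) + 22 = 14
σ = (2, 0, 1): 5 + 13 + 24 = 42
σ = (2, 1, 0): 5 + (-8) + 22 = 19
Optimal value attained by: σ = (0, 1, 2).
Answer: det⊕(T) = 2; verdict: NONSINGULAR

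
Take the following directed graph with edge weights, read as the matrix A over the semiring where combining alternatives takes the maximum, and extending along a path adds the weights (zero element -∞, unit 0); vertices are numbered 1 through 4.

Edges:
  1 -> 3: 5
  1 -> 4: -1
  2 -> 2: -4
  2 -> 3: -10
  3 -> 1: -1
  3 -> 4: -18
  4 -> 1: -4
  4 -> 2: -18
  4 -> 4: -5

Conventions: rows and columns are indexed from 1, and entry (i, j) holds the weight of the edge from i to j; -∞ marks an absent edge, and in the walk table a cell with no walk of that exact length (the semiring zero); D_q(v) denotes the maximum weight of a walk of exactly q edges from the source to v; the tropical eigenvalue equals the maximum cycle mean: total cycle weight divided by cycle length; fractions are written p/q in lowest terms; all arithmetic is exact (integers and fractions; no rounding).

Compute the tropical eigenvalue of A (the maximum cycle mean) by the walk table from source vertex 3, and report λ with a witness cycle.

q=0: [-∞, -∞, 0, -∞]
q=1: [-1, -∞, -∞, -18]
q=2: [-22, -36, 4, -2]
q=3: [3, -20, -17, -7]
q=4: [-11, -24, 8, 2]
Optimal cycle mean attained by: cycle 1->3->1, total 5 + (-1), length 2.
Answer: λ = 2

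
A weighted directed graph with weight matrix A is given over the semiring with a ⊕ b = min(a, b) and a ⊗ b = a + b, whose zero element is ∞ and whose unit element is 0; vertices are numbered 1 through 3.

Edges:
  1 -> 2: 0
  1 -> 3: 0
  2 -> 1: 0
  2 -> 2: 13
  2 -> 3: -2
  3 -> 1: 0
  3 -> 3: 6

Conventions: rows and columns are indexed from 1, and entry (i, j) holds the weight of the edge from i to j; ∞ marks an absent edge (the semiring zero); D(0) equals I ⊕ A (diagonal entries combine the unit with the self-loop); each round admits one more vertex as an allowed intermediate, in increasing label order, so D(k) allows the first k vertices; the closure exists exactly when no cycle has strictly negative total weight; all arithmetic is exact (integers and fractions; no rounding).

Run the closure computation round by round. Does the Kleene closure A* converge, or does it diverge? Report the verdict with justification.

D(0):
  [0, 0, 0]
  [0, 0, -2]
  [0, ∞, 0]
D(1):
  [0, 0, 0]
  [0, 0, -2]
  [0, 0, 0]
Detection: at round 2, diagonal entry (3, 3) turns strictly negative.
Key observation: the cycle 3->1->2->3 has total weight 0 + 0 + (-2), which is strictly negative.
Answer: DIVERGES — negative cycle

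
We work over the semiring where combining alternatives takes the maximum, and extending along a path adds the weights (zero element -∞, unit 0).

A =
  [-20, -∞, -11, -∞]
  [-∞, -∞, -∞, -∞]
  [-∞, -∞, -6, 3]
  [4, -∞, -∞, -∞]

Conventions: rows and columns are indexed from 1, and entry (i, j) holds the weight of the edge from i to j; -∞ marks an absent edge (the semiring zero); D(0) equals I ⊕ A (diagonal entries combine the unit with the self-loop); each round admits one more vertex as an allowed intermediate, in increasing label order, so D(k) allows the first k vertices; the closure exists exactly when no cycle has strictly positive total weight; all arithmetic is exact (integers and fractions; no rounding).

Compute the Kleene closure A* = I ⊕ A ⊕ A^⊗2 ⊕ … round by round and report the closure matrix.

D(0):
  [0, -∞, -11, -∞]
  [-∞, 0, -∞, -∞]
  [-∞, -∞, 0, 3]
  [4, -∞, -∞, 0]
D(1):
  [0, -∞, -11, -∞]
  [-∞, 0, -∞, -∞]
  [-∞, -∞, 0, 3]
  [4, -∞, -7, 0]
D(2):
  [0, -∞, -11, -∞]
  [-∞, 0, -∞, -∞]
  [-∞, -∞, 0, 3]
  [4, -∞, -7, 0]
D(3):
  [0, -∞, -11, -8]
  [-∞, 0, -∞, -∞]
  [-∞, -∞, 0, 3]
  [4, -∞, -7, 0]
D(4):
  [0, -∞, -11, -8]
  [-∞, 0, -∞, -∞]
  [7, -∞, 0, 3]
  [4, -∞, -7, 0]
Answer: A* = [[0, -∞, -11, -8], [-∞, 0, -∞, -∞], [7, -∞, 0, 3], [4, -∞, -7, 0]]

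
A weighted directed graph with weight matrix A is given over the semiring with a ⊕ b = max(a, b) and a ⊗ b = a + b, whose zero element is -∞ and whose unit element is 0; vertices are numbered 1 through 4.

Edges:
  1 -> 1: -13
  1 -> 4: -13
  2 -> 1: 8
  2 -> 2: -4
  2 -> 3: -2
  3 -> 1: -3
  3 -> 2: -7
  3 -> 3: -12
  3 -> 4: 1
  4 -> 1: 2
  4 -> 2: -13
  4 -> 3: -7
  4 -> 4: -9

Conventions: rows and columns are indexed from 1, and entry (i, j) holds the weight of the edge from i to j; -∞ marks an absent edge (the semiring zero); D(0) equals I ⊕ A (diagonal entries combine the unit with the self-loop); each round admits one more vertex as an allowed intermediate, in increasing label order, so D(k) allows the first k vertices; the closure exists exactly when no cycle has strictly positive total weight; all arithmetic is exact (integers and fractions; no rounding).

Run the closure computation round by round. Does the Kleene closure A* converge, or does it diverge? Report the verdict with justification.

D(0):
  [0, -∞, -∞, -13]
  [8, 0, -2, -∞]
  [-3, -7, 0, 1]
  [2, -13, -7, 0]
D(1):
  [0, -∞, -∞, -13]
  [8, 0, -2, -5]
  [-3, -7, 0, 1]
  [2, -13, -7, 0]
D(2):
  [0, -∞, -∞, -13]
  [8, 0, -2, -5]
  [1, -7, 0, 1]
  [2, -13, -7, 0]
D(3):
  [0, -∞, -∞, -13]
  [8, 0, -2, -1]
  [1, -7, 0, 1]
  [2, -13, -7, 0]
D(4):
  [0, -26, -20, -13]
  [8, 0, -2, -1]
  [3, -7, 0, 1]
  [2, -13, -7, 0]
Key observation: every diagonal entry stays at the unit through all rounds, so no improving cycle exists.
Answer: CONVERGES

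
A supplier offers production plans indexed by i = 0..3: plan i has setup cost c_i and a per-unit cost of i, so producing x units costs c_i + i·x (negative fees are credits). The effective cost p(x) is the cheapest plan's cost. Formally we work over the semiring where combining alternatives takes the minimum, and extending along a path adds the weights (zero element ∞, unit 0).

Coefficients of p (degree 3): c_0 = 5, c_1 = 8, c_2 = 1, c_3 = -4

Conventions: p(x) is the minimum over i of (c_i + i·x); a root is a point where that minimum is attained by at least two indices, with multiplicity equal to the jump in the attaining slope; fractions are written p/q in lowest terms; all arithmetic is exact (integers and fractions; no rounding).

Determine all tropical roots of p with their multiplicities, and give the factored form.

hull edge (i=0, c=5) to (i=3, c=-4): slope -3, span 3
Factored form: p(x) = -4 ⊗ (x ⊕ 3) ⊗ (x ⊕ 3) ⊗ (x ⊕ 3)
Answer: roots = 3 (mult 3)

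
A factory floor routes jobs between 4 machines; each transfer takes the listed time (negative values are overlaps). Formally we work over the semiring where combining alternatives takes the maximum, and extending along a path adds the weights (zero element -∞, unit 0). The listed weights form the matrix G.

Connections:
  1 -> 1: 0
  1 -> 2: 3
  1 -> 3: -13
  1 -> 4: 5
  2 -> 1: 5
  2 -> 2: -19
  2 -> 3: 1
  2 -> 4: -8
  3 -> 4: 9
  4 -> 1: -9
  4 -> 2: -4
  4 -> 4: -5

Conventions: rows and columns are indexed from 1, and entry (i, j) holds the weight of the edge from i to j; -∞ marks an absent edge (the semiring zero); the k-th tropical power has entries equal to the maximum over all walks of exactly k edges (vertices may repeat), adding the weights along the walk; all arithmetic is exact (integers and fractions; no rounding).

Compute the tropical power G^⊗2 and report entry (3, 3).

G^⊗2:
  [8, 3, 4, 5]
  [5, 8, -8, 10]
  [0, 5, -∞, 4]
  [1, -6, -3, -4]
Key observation: no walk of exactly 2 edges connects these vertices, so the entry is the semiring zero.
Answer: (G^⊗2)[3][3] = -∞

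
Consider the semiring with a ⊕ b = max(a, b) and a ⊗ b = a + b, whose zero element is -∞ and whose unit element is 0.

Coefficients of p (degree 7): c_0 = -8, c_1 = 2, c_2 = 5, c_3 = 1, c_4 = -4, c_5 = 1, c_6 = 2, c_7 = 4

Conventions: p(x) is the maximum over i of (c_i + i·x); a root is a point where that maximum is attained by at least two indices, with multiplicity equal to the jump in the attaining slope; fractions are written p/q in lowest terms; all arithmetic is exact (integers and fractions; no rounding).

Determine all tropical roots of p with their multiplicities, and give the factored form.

hull edge (i=0, c=-8) to (i=1, c=2): slope 10, span 1
hull edge (i=1, c=2) to (i=2, c=5): slope 3, span 1
hull edge (i=2, c=5) to (i=7, c=4): slope -1/5, span 5
Factored form: p(x) = 4 ⊗ (x ⊕ (-10)) ⊗ (x ⊕ (-3)) ⊗ (x ⊕ 1/5) ⊗ (x ⊕ 1/5) ⊗ (x ⊕ 1/5) ⊗ (x ⊕ 1/5) ⊗ (x ⊕ 1/5)
Answer: roots = -10 (mult 1), -3 (mult 1), 1/5 (mult 5)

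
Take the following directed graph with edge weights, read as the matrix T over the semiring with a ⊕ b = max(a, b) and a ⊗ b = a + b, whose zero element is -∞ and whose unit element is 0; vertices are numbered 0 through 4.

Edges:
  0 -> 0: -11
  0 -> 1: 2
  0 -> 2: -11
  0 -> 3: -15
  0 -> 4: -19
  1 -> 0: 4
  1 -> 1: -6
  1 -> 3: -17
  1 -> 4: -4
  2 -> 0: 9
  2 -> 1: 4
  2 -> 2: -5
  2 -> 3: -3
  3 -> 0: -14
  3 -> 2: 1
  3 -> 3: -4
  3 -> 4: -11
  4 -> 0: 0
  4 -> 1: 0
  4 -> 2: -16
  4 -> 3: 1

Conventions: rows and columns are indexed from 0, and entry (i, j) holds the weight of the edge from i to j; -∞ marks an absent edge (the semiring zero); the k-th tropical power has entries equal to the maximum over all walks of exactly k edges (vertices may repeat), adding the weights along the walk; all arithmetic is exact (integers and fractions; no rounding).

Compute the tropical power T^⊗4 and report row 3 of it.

T^⊗2:
  [6, -4, -14, -14, -2]
  [-2, 6, -7, -3, -10]
  [8, 11, -2, -6, 0]
  [10, 5, -3, -2, -15]
  [4, 2, 2, -3, -4]
T^⊗3:
  [0, 8, -5, -1, -8]
  [10, 0, -2, -7, 2]
  [15, 10, -3, 1, 7]
  [9, 12, -1, -5, 1]
  [11, 6, -2, -1, -2]
T^⊗4:
  [12, 2, 0, -5, 4]
  [7, 12, -1, 3, -4]
  [14, 17, 4, 8, 6]
  [16, 11, -2, 2, 8]
  [10, 13, 0, -1, 2]
Answer: row 3 of T^⊗4 = [16, 11, -2, 2, 8]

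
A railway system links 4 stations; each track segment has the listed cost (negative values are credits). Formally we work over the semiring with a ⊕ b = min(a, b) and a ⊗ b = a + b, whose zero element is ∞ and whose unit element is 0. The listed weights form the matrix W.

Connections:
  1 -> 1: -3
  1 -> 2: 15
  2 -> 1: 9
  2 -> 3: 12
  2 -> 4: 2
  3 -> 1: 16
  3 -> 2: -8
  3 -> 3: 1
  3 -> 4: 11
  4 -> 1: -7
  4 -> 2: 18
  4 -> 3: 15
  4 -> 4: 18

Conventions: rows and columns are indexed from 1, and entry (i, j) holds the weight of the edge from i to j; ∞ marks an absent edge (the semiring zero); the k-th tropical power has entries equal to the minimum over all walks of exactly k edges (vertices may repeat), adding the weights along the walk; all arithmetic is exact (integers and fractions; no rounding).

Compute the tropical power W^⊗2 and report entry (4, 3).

W^⊗2:
  [-6, 12, 27, 17]
  [-5, 4, 13, 20]
  [1, -7, 2, -6]
  [-10, 7, 16, 20]
Key observation: the optimum is the walk 4->3->3, with weight 15 + 1 = 16.
Optimal value attained by: walk 4->3->3.
Answer: (W^⊗2)[4][3] = 16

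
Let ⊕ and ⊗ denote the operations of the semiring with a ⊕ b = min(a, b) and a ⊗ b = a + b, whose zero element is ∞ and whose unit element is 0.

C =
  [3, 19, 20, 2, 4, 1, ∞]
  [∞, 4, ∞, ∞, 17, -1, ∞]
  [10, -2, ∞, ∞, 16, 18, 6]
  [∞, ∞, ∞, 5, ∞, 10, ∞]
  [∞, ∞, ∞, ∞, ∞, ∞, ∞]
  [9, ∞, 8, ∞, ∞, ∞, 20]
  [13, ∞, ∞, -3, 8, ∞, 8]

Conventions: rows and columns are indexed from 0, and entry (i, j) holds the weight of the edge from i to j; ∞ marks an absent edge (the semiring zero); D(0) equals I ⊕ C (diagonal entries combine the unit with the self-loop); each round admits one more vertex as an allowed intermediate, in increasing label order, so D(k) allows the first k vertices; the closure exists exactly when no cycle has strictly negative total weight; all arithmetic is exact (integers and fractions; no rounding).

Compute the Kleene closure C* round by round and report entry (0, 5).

D(0):
  [0, 19, 20, 2, 4, 1, ∞]
  [∞, 0, ∞, ∞, 17, -1, ∞]
  [10, -2, 0, ∞, 16, 18, 6]
  [∞, ∞, ∞, 0, ∞, 10, ∞]
  [∞, ∞, ∞, ∞, 0, ∞, ∞]
  [9, ∞, 8, ∞, ∞, 0, 20]
  [13, ∞, ∞, -3, 8, ∞, 0]
D(1):
  [0, 19, 20, 2, 4, 1, ∞]
  [∞, 0, ∞, ∞, 17, -1, ∞]
  [10, -2, 0, 12, 14, 11, 6]
  [∞, ∞, ∞, 0, ∞, 10, ∞]
  [∞, ∞, ∞, ∞, 0, ∞, ∞]
  [9, 28, 8, 11, 13, 0, 20]
  [13, 32, 33, -3, 8, 14, 0]
D(2):
  [0, 19, 20, 2, 4, 1, ∞]
  [∞, 0, ∞, ∞, 17, -1, ∞]
  [10, -2, 0, 12, 14, -3, 6]
  [∞, ∞, ∞, 0, ∞, 10, ∞]
  [∞, ∞, ∞, ∞, 0, ∞, ∞]
  [9, 28, 8, 11, 13, 0, 20]
  [13, 32, 33, -3, 8, 14, 0]
D(3):
  [0, 18, 20, 2, 4, 1, 26]
  [∞, 0, ∞, ∞, 17, -1, ∞]
  [10, -2, 0, 12, 14, -3, 6]
  [∞, ∞, ∞, 0, ∞, 10, ∞]
  [∞, ∞, ∞, ∞, 0, ∞, ∞]
  [9, 6, 8, 11, 13, 0, 14]
  [13, 31, 33, -3, 8, 14, 0]
D(4):
  [0, 18, 20, 2, 4, 1, 26]
  [∞, 0, ∞, ∞, 17, -1, ∞]
  [10, -2, 0, 12, 14, -3, 6]
  [∞, ∞, ∞, 0, ∞, 10, ∞]
  [∞, ∞, ∞, ∞, 0, ∞, ∞]
  [9, 6, 8, 11, 13, 0, 14]
  [13, 31, 33, -3, 8, 7, 0]
D(5):
  [0, 18, 20, 2, 4, 1, 26]
  [∞, 0, ∞, ∞, 17, -1, ∞]
  [10, -2, 0, 12, 14, -3, 6]
  [∞, ∞, ∞, 0, ∞, 10, ∞]
  [∞, ∞, ∞, ∞, 0, ∞, ∞]
  [9, 6, 8, 11, 13, 0, 14]
  [13, 31, 33, -3, 8, 7, 0]
D(6):
  [0, 7, 9, 2, 4, 1, 15]
  [8, 0, 7, 10, 12, -1, 13]
  [6, -2, 0, 8, 10, -3, 6]
  [19, 16, 18, 0, 23, 10, 24]
  [∞, ∞, ∞, ∞, 0, ∞, ∞]
  [9, 6, 8, 11, 13, 0, 14]
  [13, 13, 15, -3, 8, 7, 0]
D(7):
  [0, 7, 9, 2, 4, 1, 15]
  [8, 0, 7, 10, 12, -1, 13]
  [6, -2, 0, 3, 10, -3, 6]
  [19, 16, 18, 0, 23, 10, 24]
  [∞, ∞, ∞, ∞, 0, ∞, ∞]
  [9, 6, 8, 11, 13, 0, 14]
  [13, 13, 15, -3, 8, 7, 0]
Answer: C*[0][5] = 1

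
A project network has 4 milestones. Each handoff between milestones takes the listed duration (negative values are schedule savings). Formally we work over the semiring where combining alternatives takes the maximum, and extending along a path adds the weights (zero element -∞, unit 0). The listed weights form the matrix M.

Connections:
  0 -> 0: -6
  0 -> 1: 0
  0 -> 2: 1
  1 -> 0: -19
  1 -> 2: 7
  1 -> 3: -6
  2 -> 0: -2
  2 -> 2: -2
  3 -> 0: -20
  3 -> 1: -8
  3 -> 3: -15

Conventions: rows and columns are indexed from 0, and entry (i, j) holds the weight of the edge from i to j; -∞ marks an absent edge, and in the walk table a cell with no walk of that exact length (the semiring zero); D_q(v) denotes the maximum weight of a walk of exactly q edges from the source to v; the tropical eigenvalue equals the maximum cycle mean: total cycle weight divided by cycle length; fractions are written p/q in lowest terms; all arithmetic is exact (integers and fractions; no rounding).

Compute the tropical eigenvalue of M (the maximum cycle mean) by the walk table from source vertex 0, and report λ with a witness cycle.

q=0: [0, -∞, -∞, -∞]
q=1: [-6, 0, 1, -∞]
q=2: [-1, -6, 7, -6]
q=3: [5, -1, 5, -12]
q=4: [3, 5, 6, -7]
Optimal cycle mean attained by: cycle 0->1->2->0, total 0 + 7 + (-2), length 3.
Answer: λ = 5/3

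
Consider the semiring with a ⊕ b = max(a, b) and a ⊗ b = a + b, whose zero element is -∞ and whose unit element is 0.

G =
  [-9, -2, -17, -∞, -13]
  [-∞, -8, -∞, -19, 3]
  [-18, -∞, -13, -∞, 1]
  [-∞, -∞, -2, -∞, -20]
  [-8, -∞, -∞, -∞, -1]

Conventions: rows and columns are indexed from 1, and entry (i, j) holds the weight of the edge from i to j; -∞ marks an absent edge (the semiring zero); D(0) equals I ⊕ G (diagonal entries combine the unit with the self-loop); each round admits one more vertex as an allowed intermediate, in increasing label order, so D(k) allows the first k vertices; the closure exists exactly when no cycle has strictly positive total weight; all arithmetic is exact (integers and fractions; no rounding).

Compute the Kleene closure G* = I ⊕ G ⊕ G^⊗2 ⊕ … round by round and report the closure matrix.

D(0):
  [0, -2, -17, -∞, -13]
  [-∞, 0, -∞, -19, 3]
  [-18, -∞, 0, -∞, 1]
  [-∞, -∞, -2, 0, -20]
  [-8, -∞, -∞, -∞, 0]
D(1):
  [0, -2, -17, -∞, -13]
  [-∞, 0, -∞, -19, 3]
  [-18, -20, 0, -∞, 1]
  [-∞, -∞, -2, 0, -20]
  [-8, -10, -25, -∞, 0]
D(2):
  [0, -2, -17, -21, 1]
  [-∞, 0, -∞, -19, 3]
  [-18, -20, 0, -39, 1]
  [-∞, -∞, -2, 0, -20]
  [-8, -10, -25, -29, 0]
D(3):
  [0, -2, -17, -21, 1]
  [-∞, 0, -∞, -19, 3]
  [-18, -20, 0, -39, 1]
  [-20, -22, -2, 0, -1]
  [-8, -10, -25, -29, 0]
D(4):
  [0, -2, -17, -21, 1]
  [-39, 0, -21, -19, 3]
  [-18, -20, 0, -39, 1]
  [-20, -22, -2, 0, -1]
  [-8, -10, -25, -29, 0]
D(5):
  [0, -2, -17, -21, 1]
  [-5, 0, -21, -19, 3]
  [-7, -9, 0, -28, 1]
  [-9, -11, -2, 0, -1]
  [-8, -10, -25, -29, 0]
Answer: G* = [[0, -2, -17, -21, 1], [-5, 0, -21, -19, 3], [-7, -9, 0, -28, 1], [-9, -11, -2, 0, -1], [-8, -10, -25, -29, 0]]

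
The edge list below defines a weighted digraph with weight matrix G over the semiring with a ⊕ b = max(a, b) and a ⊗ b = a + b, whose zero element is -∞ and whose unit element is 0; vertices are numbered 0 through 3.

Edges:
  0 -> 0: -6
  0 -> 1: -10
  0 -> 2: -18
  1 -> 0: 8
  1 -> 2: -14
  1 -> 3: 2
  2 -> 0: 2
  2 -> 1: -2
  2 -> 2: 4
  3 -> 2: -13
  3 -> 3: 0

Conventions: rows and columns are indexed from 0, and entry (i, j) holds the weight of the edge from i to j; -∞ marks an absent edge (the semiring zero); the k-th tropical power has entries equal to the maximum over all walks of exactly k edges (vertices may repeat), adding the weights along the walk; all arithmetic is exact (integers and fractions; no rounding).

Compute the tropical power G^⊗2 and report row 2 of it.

G^⊗2:
  [-2, -16, -14, -8]
  [2, -2, -10, 2]
  [6, 2, 8, 0]
  [-11, -15, -9, 0]
Answer: row 2 of G^⊗2 = [6, 2, 8, 0]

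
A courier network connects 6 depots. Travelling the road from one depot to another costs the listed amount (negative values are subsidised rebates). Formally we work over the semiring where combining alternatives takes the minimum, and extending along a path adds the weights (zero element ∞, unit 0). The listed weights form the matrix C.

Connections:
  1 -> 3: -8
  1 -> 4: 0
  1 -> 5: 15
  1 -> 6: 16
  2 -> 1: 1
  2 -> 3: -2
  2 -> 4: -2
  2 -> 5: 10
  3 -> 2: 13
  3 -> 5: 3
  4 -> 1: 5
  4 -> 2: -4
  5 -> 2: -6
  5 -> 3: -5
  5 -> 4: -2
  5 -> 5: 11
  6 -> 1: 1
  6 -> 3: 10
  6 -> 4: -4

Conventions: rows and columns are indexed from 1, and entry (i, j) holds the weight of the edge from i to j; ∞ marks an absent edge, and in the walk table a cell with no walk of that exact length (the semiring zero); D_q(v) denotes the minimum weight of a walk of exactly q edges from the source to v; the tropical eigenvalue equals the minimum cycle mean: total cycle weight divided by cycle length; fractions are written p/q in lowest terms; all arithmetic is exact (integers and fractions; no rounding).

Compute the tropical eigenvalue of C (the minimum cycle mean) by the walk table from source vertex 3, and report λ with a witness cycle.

q=0: [∞, ∞, 0, ∞, ∞, ∞]
q=1: [∞, 13, ∞, ∞, 3, ∞]
q=2: [14, -3, -2, 1, 14, ∞]
q=3: [-2, -3, -5, -5, 1, 30]
q=4: [-2, -9, -10, -5, -2, 14]
q=5: [-8, -9, -11, -11, -7, 14]
q=6: [-8, -15, -16, -11, -8, 8]
Optimal cycle mean attained by: cycle 2->4->2, total (-2) + (-4), length 2.
Answer: λ = -3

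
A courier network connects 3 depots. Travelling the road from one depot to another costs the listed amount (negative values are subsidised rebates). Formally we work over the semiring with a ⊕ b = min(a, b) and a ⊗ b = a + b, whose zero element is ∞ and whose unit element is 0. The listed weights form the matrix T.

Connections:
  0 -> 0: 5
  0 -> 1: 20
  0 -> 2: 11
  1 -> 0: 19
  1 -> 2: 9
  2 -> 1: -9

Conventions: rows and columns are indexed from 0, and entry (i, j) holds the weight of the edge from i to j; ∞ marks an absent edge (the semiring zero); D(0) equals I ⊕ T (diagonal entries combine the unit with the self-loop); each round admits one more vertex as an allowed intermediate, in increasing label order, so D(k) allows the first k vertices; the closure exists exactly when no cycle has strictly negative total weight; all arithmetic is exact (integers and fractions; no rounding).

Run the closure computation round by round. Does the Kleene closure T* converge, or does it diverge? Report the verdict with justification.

D(0):
  [0, 20, 11]
  [19, 0, 9]
  [∞, -9, 0]
D(1):
  [0, 20, 11]
  [19, 0, 9]
  [∞, -9, 0]
D(2):
  [0, 20, 11]
  [19, 0, 9]
  [10, -9, 0]
D(3):
  [0, 2, 11]
  [19, 0, 9]
  [10, -9, 0]
Key observation: every diagonal entry stays at the unit through all rounds, so no improving cycle exists.
Answer: CONVERGES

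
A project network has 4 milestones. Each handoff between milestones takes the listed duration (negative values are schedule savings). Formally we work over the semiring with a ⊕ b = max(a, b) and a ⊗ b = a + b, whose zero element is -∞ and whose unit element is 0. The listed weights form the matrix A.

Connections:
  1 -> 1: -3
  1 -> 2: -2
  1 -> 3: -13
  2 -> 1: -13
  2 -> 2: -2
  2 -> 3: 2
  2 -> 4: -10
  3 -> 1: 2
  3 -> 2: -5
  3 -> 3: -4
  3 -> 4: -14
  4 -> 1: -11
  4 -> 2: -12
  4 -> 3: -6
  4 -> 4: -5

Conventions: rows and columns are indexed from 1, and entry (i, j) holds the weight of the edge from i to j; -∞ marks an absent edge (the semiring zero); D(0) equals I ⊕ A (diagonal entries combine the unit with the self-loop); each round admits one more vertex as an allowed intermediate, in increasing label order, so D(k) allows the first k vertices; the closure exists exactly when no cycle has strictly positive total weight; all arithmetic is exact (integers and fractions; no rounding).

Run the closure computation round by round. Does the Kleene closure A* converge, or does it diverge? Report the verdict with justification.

D(0):
  [0, -2, -13, -∞]
  [-13, 0, 2, -10]
  [2, -5, 0, -14]
  [-11, -12, -6, 0]
D(1):
  [0, -2, -13, -∞]
  [-13, 0, 2, -10]
  [2, 0, 0, -14]
  [-11, -12, -6, 0]
Detection: at round 2, diagonal entry (3, 3) turns strictly positive.
Key observation: the cycle 3->1->2->3 has total weight 2 + (-2) + 2, which is strictly positive.
Answer: DIVERGES — positive cycle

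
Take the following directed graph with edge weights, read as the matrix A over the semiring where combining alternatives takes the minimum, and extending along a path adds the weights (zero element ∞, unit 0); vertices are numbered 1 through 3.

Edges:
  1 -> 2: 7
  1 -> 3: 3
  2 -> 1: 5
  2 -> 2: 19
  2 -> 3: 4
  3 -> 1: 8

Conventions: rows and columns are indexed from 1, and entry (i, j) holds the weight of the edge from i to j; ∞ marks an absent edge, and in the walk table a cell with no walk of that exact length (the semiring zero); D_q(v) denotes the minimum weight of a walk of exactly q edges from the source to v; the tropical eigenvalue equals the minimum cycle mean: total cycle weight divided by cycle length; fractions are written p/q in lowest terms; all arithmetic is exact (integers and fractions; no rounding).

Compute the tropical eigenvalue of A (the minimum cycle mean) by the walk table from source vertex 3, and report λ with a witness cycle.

q=0: [∞, ∞, 0]
q=1: [8, ∞, ∞]
q=2: [∞, 15, 11]
q=3: [19, 34, 19]
Optimal cycle mean attained by: cycle 1->3->1, total 3 + 8, length 2.
Answer: λ = 11/2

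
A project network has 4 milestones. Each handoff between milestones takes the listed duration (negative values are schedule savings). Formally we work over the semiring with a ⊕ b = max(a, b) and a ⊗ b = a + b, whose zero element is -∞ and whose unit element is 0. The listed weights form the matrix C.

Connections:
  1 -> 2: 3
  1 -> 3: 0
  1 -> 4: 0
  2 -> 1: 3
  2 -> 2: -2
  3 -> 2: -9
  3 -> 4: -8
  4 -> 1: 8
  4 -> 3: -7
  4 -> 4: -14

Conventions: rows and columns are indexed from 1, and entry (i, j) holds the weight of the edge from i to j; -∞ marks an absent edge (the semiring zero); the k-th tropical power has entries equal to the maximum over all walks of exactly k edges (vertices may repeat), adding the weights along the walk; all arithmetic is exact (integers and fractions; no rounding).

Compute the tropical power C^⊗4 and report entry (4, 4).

C^⊗2:
  [8, 1, -7, -8]
  [1, 6, 3, 3]
  [0, -11, -15, -22]
  [-6, 11, 8, 8]
C^⊗3:
  [4, 11, 8, 8]
  [11, 4, 1, 1]
  [-8, 3, 0, 0]
  [16, 9, 1, 0]
C^⊗4:
  [16, 9, 4, 4]
  [9, 14, 11, 11]
  [8, 1, -7, -8]
  [12, 19, 16, 16]
Key observation: the optimum is the walk 4->1->4->1->4, with weight 8 + 0 + 8 + 0 = 16.
Optimal value attained by: walk 4->1->4->1->4.
Answer: (C^⊗4)[4][4] = 16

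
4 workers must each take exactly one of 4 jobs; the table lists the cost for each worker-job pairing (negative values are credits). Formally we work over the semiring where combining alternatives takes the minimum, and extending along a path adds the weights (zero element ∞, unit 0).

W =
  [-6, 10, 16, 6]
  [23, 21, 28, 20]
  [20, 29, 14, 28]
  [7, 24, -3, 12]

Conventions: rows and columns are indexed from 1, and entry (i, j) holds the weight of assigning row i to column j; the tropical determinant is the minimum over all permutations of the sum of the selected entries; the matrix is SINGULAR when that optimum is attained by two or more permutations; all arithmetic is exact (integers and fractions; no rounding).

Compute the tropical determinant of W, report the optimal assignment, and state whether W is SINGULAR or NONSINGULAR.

σ = (1, 2, 3, 4): (-6) + 21 + 14 + 12 = 41
σ = (1, 2, 4, 3): (-6) + 21 + 28 + (-3) = 40
σ = (1, 3, 2, 4): (-6) + 28 + 29 + 12 = 63
σ = (1, 3, 4, 2): (-6) + 28 + 28 + 24 = 74
σ = (1, 4, 2, 3): (-6) + 20 + 29 + (-3) = 40
σ = (1, 4, 3, 2): (-6) + 20 + 14 + 24 = 52
σ = (2, 1, 3, 4): 10 + 23 + 14 + 12 = 59
σ = (2, 1, 4, 3): 10 + 23 + 28 + (-3) = 58
σ = (2, 3, 1, 4): 10 + 28 + 20 + 12 = 70
σ = (2, 3, 4, 1): 10 + 28 + 28 + 7 = 73
σ = (2, 4, 1, 3): 10 + 20 + 20 + (-3) = 47
σ = (2, 4, 3, 1): 10 + 20 + 14 + 7 = 51
σ = (3, 1, 2, 4): 16 + 23 + 29 + 12 = 80
σ = (3, 1, 4, 2): 16 + 23 + 28 + 24 = 91
σ = (3, 2, 1, 4): 16 + 21 + 20 + 12 = 69
σ = (3, 2, 4, 1): 16 + 21 + 28 + 7 = 72
σ = (3, 4, 1, 2): 16 + 20 + 20 + 24 = 80
σ = (3, 4, 2, 1): 16 + 20 + 29 + 7 = 72
σ = (4, 1, 2, 3): 6 + 23 + 29 + (-3) = 55
σ = (4, 1, 3, 2): 6 + 23 + 14 + 24 = 67
σ = (4, 2, 1, 3): 6 + 21 + 20 + (-3) = 44
σ = (4, 2, 3, 1): 6 + 21 + 14 + 7 = 48
σ = (4, 3, 1, 2): 6 + 28 + 20 + 24 = 78
σ = (4, 3, 2, 1): 6 + 28 + 29 + 7 = 70
Optimal value attained by: σ = (1, 2, 4, 3).
Answer: det⊕(W) = 40; verdict: SINGULAR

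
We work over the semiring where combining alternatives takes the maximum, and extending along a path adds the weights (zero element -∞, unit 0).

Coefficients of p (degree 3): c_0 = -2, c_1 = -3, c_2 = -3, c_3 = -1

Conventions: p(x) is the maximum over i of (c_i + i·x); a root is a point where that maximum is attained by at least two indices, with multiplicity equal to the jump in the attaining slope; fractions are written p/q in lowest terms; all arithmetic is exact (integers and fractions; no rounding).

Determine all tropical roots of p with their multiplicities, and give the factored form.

hull edge (i=0, c=-2) to (i=3, c=-1): slope 1/3, span 3
Factored form: p(x) = -1 ⊗ (x ⊕ (-1/3)) ⊗ (x ⊕ (-1/3)) ⊗ (x ⊕ (-1/3))
Answer: roots = -1/3 (mult 3)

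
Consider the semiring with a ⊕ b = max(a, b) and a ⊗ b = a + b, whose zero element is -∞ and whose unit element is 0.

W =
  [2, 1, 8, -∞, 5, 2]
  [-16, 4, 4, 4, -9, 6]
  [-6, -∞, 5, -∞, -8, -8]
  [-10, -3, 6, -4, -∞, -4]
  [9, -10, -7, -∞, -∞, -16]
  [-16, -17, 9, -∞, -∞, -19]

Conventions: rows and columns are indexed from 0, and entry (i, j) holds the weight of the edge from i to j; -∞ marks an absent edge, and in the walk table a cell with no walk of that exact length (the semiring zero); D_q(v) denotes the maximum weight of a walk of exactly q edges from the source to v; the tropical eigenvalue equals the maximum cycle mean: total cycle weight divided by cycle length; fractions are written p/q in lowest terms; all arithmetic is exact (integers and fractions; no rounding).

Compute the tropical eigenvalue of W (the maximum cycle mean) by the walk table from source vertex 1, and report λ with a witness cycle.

q=0: [-∞, 0, -∞, -∞, -∞, -∞]
q=1: [-16, 4, 4, 4, -9, 6]
q=2: [0, 8, 15, 8, -4, 10]
q=3: [9, 12, 20, 12, 7, 14]
q=4: [16, 16, 25, 16, 14, 18]
q=5: [23, 20, 30, 20, 21, 22]
q=6: [30, 24, 35, 24, 28, 26]
Optimal cycle mean attained by: cycle 0->4->0, total 5 + 9, length 2.
Answer: λ = 7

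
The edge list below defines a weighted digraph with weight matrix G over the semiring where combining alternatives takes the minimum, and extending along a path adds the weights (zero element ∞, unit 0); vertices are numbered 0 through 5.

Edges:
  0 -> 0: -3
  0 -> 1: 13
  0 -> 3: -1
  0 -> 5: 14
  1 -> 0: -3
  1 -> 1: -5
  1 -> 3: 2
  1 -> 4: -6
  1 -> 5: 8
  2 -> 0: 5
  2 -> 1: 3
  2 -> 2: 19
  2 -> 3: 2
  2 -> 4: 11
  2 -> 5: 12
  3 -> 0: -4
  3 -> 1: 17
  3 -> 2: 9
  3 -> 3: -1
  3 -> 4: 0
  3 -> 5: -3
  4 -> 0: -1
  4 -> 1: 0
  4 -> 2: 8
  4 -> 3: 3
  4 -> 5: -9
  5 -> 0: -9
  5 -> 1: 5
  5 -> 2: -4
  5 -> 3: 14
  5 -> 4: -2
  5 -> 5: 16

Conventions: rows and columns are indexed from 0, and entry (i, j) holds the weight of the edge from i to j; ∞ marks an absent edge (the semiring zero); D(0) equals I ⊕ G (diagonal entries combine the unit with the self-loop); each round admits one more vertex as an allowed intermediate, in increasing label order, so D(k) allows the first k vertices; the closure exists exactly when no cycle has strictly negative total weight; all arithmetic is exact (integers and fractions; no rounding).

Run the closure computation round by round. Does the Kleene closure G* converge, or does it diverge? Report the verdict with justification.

Detection: at round 0, diagonal entry (0, 0) turns strictly negative.
Key observation: the cycle 0->0 has total weight (-3), which is strictly negative.
Answer: DIVERGES — negative cycle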